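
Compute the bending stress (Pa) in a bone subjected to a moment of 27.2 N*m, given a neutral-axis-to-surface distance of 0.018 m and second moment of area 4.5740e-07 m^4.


sigma = M * c / I
sigma = 27.2 * 0.018 / 4.5740e-07
M * c = 0.4896
sigma = 1.0704e+06


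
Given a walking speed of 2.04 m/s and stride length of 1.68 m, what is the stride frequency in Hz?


f = v / stride_length
f = 2.04 / 1.68
f = 1.2143


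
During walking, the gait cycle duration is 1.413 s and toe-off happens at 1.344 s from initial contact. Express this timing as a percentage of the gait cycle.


pct = (event_time / cycle_time) * 100
pct = (1.344 / 1.413) * 100
ratio = 0.9512
pct = 95.1168


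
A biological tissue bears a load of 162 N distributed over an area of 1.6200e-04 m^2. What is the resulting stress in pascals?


stress = F / A
stress = 162 / 1.6200e-04
stress = 1000000.0000


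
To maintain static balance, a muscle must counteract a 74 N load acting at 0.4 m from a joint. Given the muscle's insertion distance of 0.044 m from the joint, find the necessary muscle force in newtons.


F_muscle = W * d_load / d_muscle
F_muscle = 74 * 0.4 / 0.044
Numerator = 29.6000
F_muscle = 672.7273


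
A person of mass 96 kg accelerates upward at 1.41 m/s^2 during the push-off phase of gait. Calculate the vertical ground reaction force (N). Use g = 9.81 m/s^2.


GRF = m * (g + a)
GRF = 96 * (9.81 + 1.41)
GRF = 96 * 11.2200
GRF = 1077.1200


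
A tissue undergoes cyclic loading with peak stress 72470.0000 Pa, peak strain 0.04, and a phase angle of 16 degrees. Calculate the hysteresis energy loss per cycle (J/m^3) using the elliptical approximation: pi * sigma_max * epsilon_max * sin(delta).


E_loss = pi * sigma_max * epsilon_max * sin(delta)
delta = 16 deg = 0.2793 rad
sin(delta) = 0.2756
E_loss = pi * 72470.0000 * 0.04 * 0.2756
E_loss = 2510.1877


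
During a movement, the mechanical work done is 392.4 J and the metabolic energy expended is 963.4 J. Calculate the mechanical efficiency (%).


eta = (W_mech / E_meta) * 100
eta = (392.4 / 963.4) * 100
ratio = 0.4073
eta = 40.7307


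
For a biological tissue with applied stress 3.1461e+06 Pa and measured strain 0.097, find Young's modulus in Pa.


E = stress / strain
E = 3.1461e+06 / 0.097
E = 3.2434e+07


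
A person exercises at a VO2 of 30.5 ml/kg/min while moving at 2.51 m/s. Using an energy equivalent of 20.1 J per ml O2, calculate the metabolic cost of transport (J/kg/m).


Power per kg = VO2 * 20.1 / 60
Power per kg = 30.5 * 20.1 / 60 = 10.2175 W/kg
Cost = power_per_kg / speed
Cost = 10.2175 / 2.51
Cost = 4.0707


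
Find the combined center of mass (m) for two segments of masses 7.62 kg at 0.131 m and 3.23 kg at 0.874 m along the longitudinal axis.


COM = (m1*x1 + m2*x2) / (m1 + m2)
COM = (7.62*0.131 + 3.23*0.874) / (7.62 + 3.23)
Numerator = 3.8212
Denominator = 10.8500
COM = 0.3522


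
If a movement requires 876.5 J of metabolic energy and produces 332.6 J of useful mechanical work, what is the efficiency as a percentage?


eta = (W_mech / E_meta) * 100
eta = (332.6 / 876.5) * 100
ratio = 0.3795
eta = 37.9464


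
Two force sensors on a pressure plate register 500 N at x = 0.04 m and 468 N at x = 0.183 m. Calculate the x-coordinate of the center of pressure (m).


COP_x = (F1*x1 + F2*x2) / (F1 + F2)
COP_x = (500*0.04 + 468*0.183) / (500 + 468)
Numerator = 105.6440
Denominator = 968
COP_x = 0.1091


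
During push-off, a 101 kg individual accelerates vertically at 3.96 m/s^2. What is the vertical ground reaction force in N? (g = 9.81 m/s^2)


GRF = m * (g + a)
GRF = 101 * (9.81 + 3.96)
GRF = 101 * 13.7700
GRF = 1390.7700


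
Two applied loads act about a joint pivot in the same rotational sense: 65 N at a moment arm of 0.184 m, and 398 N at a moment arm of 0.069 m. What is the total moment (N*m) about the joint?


M = F1 * d1 + F2 * d2
M = 65 * 0.184 + 398 * 0.069
M = 11.9600 + 27.4620
M = 39.4220


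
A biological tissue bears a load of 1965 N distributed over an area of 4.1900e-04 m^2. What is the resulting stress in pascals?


stress = F / A
stress = 1965 / 4.1900e-04
stress = 4.6897e+06


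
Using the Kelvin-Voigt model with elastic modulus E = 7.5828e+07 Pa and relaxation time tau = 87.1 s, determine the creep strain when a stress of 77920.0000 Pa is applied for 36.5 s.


epsilon(t) = (sigma/E) * (1 - exp(-t/tau))
sigma/E = 77920.0000 / 7.5828e+07 = 0.0010
exp(-t/tau) = exp(-36.5 / 87.1) = 0.6577
epsilon = 0.0010 * (1 - 0.6577)
epsilon = 3.5178e-04


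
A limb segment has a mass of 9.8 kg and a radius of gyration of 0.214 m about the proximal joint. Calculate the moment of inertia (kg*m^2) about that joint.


I = m * k^2
I = 9.8 * 0.214^2
k^2 = 0.0458
I = 0.4488


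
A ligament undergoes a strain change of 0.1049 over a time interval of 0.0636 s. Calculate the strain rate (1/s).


strain_rate = delta_strain / delta_t
strain_rate = 0.1049 / 0.0636
strain_rate = 1.6494


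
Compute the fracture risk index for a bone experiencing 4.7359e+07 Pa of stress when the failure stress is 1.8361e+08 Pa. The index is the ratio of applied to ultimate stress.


FRI = applied / ultimate
FRI = 4.7359e+07 / 1.8361e+08
FRI = 0.2579


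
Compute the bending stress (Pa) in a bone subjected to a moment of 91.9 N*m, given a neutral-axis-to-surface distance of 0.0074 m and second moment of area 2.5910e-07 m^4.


sigma = M * c / I
sigma = 91.9 * 0.0074 / 2.5910e-07
M * c = 0.6801
sigma = 2.6247e+06


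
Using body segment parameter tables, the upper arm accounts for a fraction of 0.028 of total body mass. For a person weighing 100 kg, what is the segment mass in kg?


m_segment = body_mass * fraction
m_segment = 100 * 0.028
m_segment = 2.8000


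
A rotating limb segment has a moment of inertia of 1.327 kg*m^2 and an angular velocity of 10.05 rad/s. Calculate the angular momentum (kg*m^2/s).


L = I * omega
L = 1.327 * 10.05
L = 13.3364


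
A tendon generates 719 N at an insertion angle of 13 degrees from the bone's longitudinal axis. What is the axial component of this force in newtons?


F_eff = F_tendon * cos(theta)
theta = 13 deg = 0.2269 rad
cos(theta) = 0.9744
F_eff = 719 * 0.9744
F_eff = 700.5721


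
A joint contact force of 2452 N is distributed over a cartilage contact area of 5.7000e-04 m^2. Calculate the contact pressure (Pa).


P = F / A
P = 2452 / 5.7000e-04
P = 4.3018e+06


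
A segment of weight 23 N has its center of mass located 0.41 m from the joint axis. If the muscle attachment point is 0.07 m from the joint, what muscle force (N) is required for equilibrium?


F_muscle = W * d_load / d_muscle
F_muscle = 23 * 0.41 / 0.07
Numerator = 9.4300
F_muscle = 134.7143


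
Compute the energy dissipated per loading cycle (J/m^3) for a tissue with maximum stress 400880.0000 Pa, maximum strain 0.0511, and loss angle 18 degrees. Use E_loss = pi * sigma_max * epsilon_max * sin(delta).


E_loss = pi * sigma_max * epsilon_max * sin(delta)
delta = 18 deg = 0.3142 rad
sin(delta) = 0.3090
E_loss = pi * 400880.0000 * 0.0511 * 0.3090
E_loss = 19886.9200


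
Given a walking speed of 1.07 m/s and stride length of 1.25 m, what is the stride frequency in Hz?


f = v / stride_length
f = 1.07 / 1.25
f = 0.8560


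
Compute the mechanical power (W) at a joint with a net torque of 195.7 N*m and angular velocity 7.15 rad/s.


P = M * omega
P = 195.7 * 7.15
P = 1399.2550


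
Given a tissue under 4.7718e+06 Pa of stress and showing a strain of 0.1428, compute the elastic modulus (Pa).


E = stress / strain
E = 4.7718e+06 / 0.1428
E = 3.3416e+07


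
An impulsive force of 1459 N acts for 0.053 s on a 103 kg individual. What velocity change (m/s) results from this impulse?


J = F * dt = 1459 * 0.053 = 77.3270 N*s
delta_v = J / m
delta_v = 77.3270 / 103
delta_v = 0.7507


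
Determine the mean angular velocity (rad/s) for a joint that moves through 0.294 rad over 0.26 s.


omega = delta_theta / delta_t
omega = 0.294 / 0.26
omega = 1.1308


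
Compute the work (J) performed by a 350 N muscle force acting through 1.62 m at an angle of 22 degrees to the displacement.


W = F * d * cos(theta)
theta = 22 deg = 0.3840 rad
cos(theta) = 0.9272
W = 350 * 1.62 * 0.9272
W = 525.7132


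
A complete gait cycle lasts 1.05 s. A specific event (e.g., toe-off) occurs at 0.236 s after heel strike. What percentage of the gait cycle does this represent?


pct = (event_time / cycle_time) * 100
pct = (0.236 / 1.05) * 100
ratio = 0.2248
pct = 22.4762


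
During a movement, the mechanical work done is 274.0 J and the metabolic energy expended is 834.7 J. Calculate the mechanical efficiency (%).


eta = (W_mech / E_meta) * 100
eta = (274.0 / 834.7) * 100
ratio = 0.3283
eta = 32.8262


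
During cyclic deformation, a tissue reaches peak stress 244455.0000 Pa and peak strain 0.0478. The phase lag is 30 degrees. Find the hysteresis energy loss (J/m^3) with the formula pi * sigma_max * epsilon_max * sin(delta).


E_loss = pi * sigma_max * epsilon_max * sin(delta)
delta = 30 deg = 0.5236 rad
sin(delta) = 0.5000
E_loss = pi * 244455.0000 * 0.0478 * 0.5000
E_loss = 18354.6750


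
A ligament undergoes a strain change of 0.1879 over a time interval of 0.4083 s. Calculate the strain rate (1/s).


strain_rate = delta_strain / delta_t
strain_rate = 0.1879 / 0.4083
strain_rate = 0.4602


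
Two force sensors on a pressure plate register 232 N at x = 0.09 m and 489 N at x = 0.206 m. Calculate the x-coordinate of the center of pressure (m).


COP_x = (F1*x1 + F2*x2) / (F1 + F2)
COP_x = (232*0.09 + 489*0.206) / (232 + 489)
Numerator = 121.6140
Denominator = 721
COP_x = 0.1687


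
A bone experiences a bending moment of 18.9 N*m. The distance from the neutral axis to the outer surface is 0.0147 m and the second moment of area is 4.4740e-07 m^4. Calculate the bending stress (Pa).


sigma = M * c / I
sigma = 18.9 * 0.0147 / 4.4740e-07
M * c = 0.2778
sigma = 620987.9303


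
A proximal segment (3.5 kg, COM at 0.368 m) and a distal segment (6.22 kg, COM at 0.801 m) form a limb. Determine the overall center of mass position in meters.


COM = (m1*x1 + m2*x2) / (m1 + m2)
COM = (3.5*0.368 + 6.22*0.801) / (3.5 + 6.22)
Numerator = 6.2702
Denominator = 9.7200
COM = 0.6451


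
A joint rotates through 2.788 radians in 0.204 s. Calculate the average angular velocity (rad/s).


omega = delta_theta / delta_t
omega = 2.788 / 0.204
omega = 13.6667


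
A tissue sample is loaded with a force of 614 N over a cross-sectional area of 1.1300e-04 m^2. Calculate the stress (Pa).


stress = F / A
stress = 614 / 1.1300e-04
stress = 5.4336e+06


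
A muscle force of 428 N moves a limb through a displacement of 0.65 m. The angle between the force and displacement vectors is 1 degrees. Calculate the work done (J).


W = F * d * cos(theta)
theta = 1 deg = 0.0175 rad
cos(theta) = 0.9998
W = 428 * 0.65 * 0.9998
W = 278.1576


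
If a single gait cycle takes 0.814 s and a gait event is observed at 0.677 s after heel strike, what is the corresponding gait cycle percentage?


pct = (event_time / cycle_time) * 100
pct = (0.677 / 0.814) * 100
ratio = 0.8317
pct = 83.1695


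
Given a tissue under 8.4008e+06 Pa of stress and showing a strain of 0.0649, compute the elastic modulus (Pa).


E = stress / strain
E = 8.4008e+06 / 0.0649
E = 1.2944e+08


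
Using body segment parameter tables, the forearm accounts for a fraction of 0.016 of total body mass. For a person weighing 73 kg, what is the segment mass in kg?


m_segment = body_mass * fraction
m_segment = 73 * 0.016
m_segment = 1.1680


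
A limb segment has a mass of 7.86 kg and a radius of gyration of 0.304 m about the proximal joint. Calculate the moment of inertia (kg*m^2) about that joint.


I = m * k^2
I = 7.86 * 0.304^2
k^2 = 0.0924
I = 0.7264


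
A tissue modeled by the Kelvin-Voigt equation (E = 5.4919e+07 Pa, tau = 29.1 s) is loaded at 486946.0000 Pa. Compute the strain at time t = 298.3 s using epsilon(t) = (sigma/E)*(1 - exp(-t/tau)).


epsilon(t) = (sigma/E) * (1 - exp(-t/tau))
sigma/E = 486946.0000 / 5.4919e+07 = 0.0089
exp(-t/tau) = exp(-298.3 / 29.1) = 3.5327e-05
epsilon = 0.0089 * (1 - 3.5327e-05)
epsilon = 0.0089


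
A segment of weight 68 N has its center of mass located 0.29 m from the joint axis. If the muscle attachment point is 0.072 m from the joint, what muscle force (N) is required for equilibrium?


F_muscle = W * d_load / d_muscle
F_muscle = 68 * 0.29 / 0.072
Numerator = 19.7200
F_muscle = 273.8889


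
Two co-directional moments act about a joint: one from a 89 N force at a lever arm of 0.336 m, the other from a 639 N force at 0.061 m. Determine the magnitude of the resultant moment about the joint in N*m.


M = F1 * d1 + F2 * d2
M = 89 * 0.336 + 639 * 0.061
M = 29.9040 + 38.9790
M = 68.8830


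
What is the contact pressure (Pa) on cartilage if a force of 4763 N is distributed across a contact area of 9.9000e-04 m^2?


P = F / A
P = 4763 / 9.9000e-04
P = 4.8111e+06


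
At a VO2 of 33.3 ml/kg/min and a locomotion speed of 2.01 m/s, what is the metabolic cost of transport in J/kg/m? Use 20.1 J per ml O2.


Power per kg = VO2 * 20.1 / 60
Power per kg = 33.3 * 20.1 / 60 = 11.1555 W/kg
Cost = power_per_kg / speed
Cost = 11.1555 / 2.01
Cost = 5.5500


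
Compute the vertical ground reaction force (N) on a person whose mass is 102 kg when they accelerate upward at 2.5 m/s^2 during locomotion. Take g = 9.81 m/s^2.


GRF = m * (g + a)
GRF = 102 * (9.81 + 2.5)
GRF = 102 * 12.3100
GRF = 1255.6200


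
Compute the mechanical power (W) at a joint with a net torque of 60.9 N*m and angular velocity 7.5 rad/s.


P = M * omega
P = 60.9 * 7.5
P = 456.7500


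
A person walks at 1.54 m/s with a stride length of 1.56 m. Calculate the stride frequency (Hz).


f = v / stride_length
f = 1.54 / 1.56
f = 0.9872


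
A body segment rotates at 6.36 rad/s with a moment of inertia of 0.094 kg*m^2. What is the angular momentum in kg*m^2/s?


L = I * omega
L = 0.094 * 6.36
L = 0.5978


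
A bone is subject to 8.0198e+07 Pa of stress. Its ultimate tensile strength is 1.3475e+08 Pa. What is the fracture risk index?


FRI = applied / ultimate
FRI = 8.0198e+07 / 1.3475e+08
FRI = 0.5952


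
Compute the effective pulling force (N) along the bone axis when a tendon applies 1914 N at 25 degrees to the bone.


F_eff = F_tendon * cos(theta)
theta = 25 deg = 0.4363 rad
cos(theta) = 0.9063
F_eff = 1914 * 0.9063
F_eff = 1734.6731


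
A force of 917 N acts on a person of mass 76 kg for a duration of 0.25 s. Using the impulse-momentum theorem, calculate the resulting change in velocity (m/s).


J = F * dt = 917 * 0.25 = 229.2500 N*s
delta_v = J / m
delta_v = 229.2500 / 76
delta_v = 3.0164


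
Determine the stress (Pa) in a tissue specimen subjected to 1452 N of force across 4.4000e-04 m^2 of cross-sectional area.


stress = F / A
stress = 1452 / 4.4000e-04
stress = 3.3000e+06


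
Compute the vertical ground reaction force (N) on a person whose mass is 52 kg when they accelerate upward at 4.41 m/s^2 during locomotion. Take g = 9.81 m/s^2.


GRF = m * (g + a)
GRF = 52 * (9.81 + 4.41)
GRF = 52 * 14.2200
GRF = 739.4400


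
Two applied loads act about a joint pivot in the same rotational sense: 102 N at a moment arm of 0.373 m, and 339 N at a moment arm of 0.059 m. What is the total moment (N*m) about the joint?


M = F1 * d1 + F2 * d2
M = 102 * 0.373 + 339 * 0.059
M = 38.0460 + 20.0010
M = 58.0470


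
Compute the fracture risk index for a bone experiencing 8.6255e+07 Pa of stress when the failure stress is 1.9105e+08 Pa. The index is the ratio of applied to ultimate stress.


FRI = applied / ultimate
FRI = 8.6255e+07 / 1.9105e+08
FRI = 0.4515


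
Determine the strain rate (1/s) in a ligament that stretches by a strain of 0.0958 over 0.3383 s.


strain_rate = delta_strain / delta_t
strain_rate = 0.0958 / 0.3383
strain_rate = 0.2832


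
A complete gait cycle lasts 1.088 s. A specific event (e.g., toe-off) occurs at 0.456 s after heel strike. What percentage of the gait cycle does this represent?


pct = (event_time / cycle_time) * 100
pct = (0.456 / 1.088) * 100
ratio = 0.4191
pct = 41.9118


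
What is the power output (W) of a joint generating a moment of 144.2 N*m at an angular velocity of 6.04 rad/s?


P = M * omega
P = 144.2 * 6.04
P = 870.9680


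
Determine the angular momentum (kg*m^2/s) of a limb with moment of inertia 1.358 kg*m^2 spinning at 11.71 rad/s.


L = I * omega
L = 1.358 * 11.71
L = 15.9022


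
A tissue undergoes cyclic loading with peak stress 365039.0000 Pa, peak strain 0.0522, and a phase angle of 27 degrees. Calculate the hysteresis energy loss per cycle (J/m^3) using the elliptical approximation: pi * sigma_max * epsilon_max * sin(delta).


E_loss = pi * sigma_max * epsilon_max * sin(delta)
delta = 27 deg = 0.4712 rad
sin(delta) = 0.4540
E_loss = pi * 365039.0000 * 0.0522 * 0.4540
E_loss = 27177.3061


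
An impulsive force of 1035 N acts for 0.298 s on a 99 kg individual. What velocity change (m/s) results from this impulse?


J = F * dt = 1035 * 0.298 = 308.4300 N*s
delta_v = J / m
delta_v = 308.4300 / 99
delta_v = 3.1155


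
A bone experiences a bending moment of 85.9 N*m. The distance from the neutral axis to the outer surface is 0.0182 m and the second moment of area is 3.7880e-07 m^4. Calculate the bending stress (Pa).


sigma = M * c / I
sigma = 85.9 * 0.0182 / 3.7880e-07
M * c = 1.5634
sigma = 4.1272e+06


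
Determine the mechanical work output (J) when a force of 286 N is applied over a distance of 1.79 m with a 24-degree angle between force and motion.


W = F * d * cos(theta)
theta = 24 deg = 0.4189 rad
cos(theta) = 0.9135
W = 286 * 1.79 * 0.9135
W = 467.6805


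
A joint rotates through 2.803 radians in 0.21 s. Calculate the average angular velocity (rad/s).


omega = delta_theta / delta_t
omega = 2.803 / 0.21
omega = 13.3476


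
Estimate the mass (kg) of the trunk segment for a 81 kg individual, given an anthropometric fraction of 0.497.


m_segment = body_mass * fraction
m_segment = 81 * 0.497
m_segment = 40.2570


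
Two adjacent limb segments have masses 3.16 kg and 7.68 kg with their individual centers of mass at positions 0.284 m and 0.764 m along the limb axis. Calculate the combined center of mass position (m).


COM = (m1*x1 + m2*x2) / (m1 + m2)
COM = (3.16*0.284 + 7.68*0.764) / (3.16 + 7.68)
Numerator = 6.7650
Denominator = 10.8400
COM = 0.6241


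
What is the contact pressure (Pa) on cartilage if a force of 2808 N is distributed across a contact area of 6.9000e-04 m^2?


P = F / A
P = 2808 / 6.9000e-04
P = 4.0696e+06


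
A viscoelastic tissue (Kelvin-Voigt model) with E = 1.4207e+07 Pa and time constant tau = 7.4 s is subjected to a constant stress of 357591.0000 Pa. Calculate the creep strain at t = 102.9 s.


epsilon(t) = (sigma/E) * (1 - exp(-t/tau))
sigma/E = 357591.0000 / 1.4207e+07 = 0.0252
exp(-t/tau) = exp(-102.9 / 7.4) = 9.1403e-07
epsilon = 0.0252 * (1 - 9.1403e-07)
epsilon = 0.0252


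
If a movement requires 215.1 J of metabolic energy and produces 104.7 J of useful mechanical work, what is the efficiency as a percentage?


eta = (W_mech / E_meta) * 100
eta = (104.7 / 215.1) * 100
ratio = 0.4868
eta = 48.6750


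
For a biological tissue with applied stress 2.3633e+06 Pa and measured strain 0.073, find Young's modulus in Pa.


E = stress / strain
E = 2.3633e+06 / 0.073
E = 3.2374e+07


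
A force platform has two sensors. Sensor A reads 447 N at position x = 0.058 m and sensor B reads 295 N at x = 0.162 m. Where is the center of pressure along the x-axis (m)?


COP_x = (F1*x1 + F2*x2) / (F1 + F2)
COP_x = (447*0.058 + 295*0.162) / (447 + 295)
Numerator = 73.7160
Denominator = 742
COP_x = 0.0993


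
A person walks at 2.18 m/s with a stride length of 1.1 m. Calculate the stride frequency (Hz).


f = v / stride_length
f = 2.18 / 1.1
f = 1.9818


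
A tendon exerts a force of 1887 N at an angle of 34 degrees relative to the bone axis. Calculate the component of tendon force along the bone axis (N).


F_eff = F_tendon * cos(theta)
theta = 34 deg = 0.5934 rad
cos(theta) = 0.8290
F_eff = 1887 * 0.8290
F_eff = 1564.3939


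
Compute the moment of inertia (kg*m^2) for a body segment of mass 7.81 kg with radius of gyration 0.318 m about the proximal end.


I = m * k^2
I = 7.81 * 0.318^2
k^2 = 0.1011
I = 0.7898


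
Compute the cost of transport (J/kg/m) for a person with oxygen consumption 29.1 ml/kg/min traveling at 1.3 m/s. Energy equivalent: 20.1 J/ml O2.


Power per kg = VO2 * 20.1 / 60
Power per kg = 29.1 * 20.1 / 60 = 9.7485 W/kg
Cost = power_per_kg / speed
Cost = 9.7485 / 1.3
Cost = 7.4988


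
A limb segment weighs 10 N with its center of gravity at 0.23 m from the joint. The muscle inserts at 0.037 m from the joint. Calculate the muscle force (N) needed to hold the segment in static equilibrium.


F_muscle = W * d_load / d_muscle
F_muscle = 10 * 0.23 / 0.037
Numerator = 2.3000
F_muscle = 62.1622


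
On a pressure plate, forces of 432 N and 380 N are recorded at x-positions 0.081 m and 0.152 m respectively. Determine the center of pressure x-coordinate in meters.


COP_x = (F1*x1 + F2*x2) / (F1 + F2)
COP_x = (432*0.081 + 380*0.152) / (432 + 380)
Numerator = 92.7520
Denominator = 812
COP_x = 0.1142


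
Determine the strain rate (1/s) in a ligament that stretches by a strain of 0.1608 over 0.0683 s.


strain_rate = delta_strain / delta_t
strain_rate = 0.1608 / 0.0683
strain_rate = 2.3543


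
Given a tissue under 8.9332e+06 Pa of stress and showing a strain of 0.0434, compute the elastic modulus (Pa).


E = stress / strain
E = 8.9332e+06 / 0.0434
E = 2.0583e+08


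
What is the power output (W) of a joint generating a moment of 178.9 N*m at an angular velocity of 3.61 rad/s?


P = M * omega
P = 178.9 * 3.61
P = 645.8290


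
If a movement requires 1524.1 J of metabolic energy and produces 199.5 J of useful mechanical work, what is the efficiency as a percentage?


eta = (W_mech / E_meta) * 100
eta = (199.5 / 1524.1) * 100
ratio = 0.1309
eta = 13.0897


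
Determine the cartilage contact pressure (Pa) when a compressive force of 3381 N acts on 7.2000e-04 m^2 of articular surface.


P = F / A
P = 3381 / 7.2000e-04
P = 4.6958e+06


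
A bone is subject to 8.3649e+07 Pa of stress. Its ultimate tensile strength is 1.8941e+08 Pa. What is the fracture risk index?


FRI = applied / ultimate
FRI = 8.3649e+07 / 1.8941e+08
FRI = 0.4416


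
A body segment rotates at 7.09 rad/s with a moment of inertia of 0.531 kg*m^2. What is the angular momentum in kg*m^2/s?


L = I * omega
L = 0.531 * 7.09
L = 3.7648


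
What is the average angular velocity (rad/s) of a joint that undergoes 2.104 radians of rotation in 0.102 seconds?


omega = delta_theta / delta_t
omega = 2.104 / 0.102
omega = 20.6275


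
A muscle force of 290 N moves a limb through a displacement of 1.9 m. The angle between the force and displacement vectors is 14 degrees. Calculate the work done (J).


W = F * d * cos(theta)
theta = 14 deg = 0.2443 rad
cos(theta) = 0.9703
W = 290 * 1.9 * 0.9703
W = 534.6329


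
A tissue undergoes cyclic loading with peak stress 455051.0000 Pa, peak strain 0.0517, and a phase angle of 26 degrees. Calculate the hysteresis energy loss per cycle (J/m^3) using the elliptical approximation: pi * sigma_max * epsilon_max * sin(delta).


E_loss = pi * sigma_max * epsilon_max * sin(delta)
delta = 26 deg = 0.4538 rad
sin(delta) = 0.4384
E_loss = pi * 455051.0000 * 0.0517 * 0.4384
E_loss = 32399.8090


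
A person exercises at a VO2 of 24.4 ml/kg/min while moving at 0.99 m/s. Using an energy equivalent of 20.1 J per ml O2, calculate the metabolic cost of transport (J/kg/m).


Power per kg = VO2 * 20.1 / 60
Power per kg = 24.4 * 20.1 / 60 = 8.1740 W/kg
Cost = power_per_kg / speed
Cost = 8.1740 / 0.99
Cost = 8.2566


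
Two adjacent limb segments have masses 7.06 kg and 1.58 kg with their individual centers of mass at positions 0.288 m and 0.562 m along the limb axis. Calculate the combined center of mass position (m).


COM = (m1*x1 + m2*x2) / (m1 + m2)
COM = (7.06*0.288 + 1.58*0.562) / (7.06 + 1.58)
Numerator = 2.9212
Denominator = 8.6400
COM = 0.3381


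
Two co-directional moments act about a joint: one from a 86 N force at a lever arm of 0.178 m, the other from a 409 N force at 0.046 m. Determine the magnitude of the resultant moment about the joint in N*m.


M = F1 * d1 + F2 * d2
M = 86 * 0.178 + 409 * 0.046
M = 15.3080 + 18.8140
M = 34.1220


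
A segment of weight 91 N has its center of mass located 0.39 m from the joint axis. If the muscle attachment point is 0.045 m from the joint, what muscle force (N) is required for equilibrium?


F_muscle = W * d_load / d_muscle
F_muscle = 91 * 0.39 / 0.045
Numerator = 35.4900
F_muscle = 788.6667


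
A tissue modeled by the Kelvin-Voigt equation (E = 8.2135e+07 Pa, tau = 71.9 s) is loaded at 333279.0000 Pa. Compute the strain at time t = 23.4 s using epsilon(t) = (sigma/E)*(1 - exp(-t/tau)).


epsilon(t) = (sigma/E) * (1 - exp(-t/tau))
sigma/E = 333279.0000 / 8.2135e+07 = 0.0041
exp(-t/tau) = exp(-23.4 / 71.9) = 0.7222
epsilon = 0.0041 * (1 - 0.7222)
epsilon = 0.0011


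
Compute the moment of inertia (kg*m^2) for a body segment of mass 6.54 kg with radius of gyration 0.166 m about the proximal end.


I = m * k^2
I = 6.54 * 0.166^2
k^2 = 0.0276
I = 0.1802


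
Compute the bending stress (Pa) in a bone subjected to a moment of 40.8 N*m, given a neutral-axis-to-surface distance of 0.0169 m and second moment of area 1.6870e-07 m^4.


sigma = M * c / I
sigma = 40.8 * 0.0169 / 1.6870e-07
M * c = 0.6895
sigma = 4.0873e+06


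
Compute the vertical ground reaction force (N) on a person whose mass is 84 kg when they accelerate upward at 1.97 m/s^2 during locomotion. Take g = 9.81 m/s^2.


GRF = m * (g + a)
GRF = 84 * (9.81 + 1.97)
GRF = 84 * 11.7800
GRF = 989.5200


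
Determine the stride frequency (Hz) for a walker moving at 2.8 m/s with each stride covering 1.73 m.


f = v / stride_length
f = 2.8 / 1.73
f = 1.6185


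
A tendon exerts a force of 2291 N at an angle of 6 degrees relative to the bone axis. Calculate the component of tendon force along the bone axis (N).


F_eff = F_tendon * cos(theta)
theta = 6 deg = 0.1047 rad
cos(theta) = 0.9945
F_eff = 2291 * 0.9945
F_eff = 2278.4497


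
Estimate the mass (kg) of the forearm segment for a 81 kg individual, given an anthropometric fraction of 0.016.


m_segment = body_mass * fraction
m_segment = 81 * 0.016
m_segment = 1.2960


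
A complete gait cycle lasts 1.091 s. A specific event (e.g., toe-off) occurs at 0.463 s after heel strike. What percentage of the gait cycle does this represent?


pct = (event_time / cycle_time) * 100
pct = (0.463 / 1.091) * 100
ratio = 0.4244
pct = 42.4381


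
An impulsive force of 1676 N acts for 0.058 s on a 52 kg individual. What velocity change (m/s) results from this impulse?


J = F * dt = 1676 * 0.058 = 97.2080 N*s
delta_v = J / m
delta_v = 97.2080 / 52
delta_v = 1.8694


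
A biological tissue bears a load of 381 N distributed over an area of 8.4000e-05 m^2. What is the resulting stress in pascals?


stress = F / A
stress = 381 / 8.4000e-05
stress = 4.5357e+06


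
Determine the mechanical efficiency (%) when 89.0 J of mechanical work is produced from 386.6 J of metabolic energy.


eta = (W_mech / E_meta) * 100
eta = (89.0 / 386.6) * 100
ratio = 0.2302
eta = 23.0212


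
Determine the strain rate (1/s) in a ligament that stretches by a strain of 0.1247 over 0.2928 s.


strain_rate = delta_strain / delta_t
strain_rate = 0.1247 / 0.2928
strain_rate = 0.4259


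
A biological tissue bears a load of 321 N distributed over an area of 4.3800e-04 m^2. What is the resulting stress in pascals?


stress = F / A
stress = 321 / 4.3800e-04
stress = 732876.7123


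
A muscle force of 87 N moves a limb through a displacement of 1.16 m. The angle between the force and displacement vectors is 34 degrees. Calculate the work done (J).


W = F * d * cos(theta)
theta = 34 deg = 0.5934 rad
cos(theta) = 0.8290
W = 87 * 1.16 * 0.8290
W = 83.6665


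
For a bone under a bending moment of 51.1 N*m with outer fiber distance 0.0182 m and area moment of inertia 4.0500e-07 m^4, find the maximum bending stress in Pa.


sigma = M * c / I
sigma = 51.1 * 0.0182 / 4.0500e-07
M * c = 0.9300
sigma = 2.2963e+06


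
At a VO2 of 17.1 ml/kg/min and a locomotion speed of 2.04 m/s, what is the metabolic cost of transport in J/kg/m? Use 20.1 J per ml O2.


Power per kg = VO2 * 20.1 / 60
Power per kg = 17.1 * 20.1 / 60 = 5.7285 W/kg
Cost = power_per_kg / speed
Cost = 5.7285 / 2.04
Cost = 2.8081


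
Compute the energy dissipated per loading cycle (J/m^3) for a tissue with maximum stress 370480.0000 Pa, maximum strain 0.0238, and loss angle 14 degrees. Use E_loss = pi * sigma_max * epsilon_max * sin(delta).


E_loss = pi * sigma_max * epsilon_max * sin(delta)
delta = 14 deg = 0.2443 rad
sin(delta) = 0.2419
E_loss = pi * 370480.0000 * 0.0238 * 0.2419
E_loss = 6701.4190


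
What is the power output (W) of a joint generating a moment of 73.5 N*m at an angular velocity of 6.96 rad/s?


P = M * omega
P = 73.5 * 6.96
P = 511.5600


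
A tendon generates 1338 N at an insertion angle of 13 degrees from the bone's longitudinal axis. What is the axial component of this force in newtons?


F_eff = F_tendon * cos(theta)
theta = 13 deg = 0.2269 rad
cos(theta) = 0.9744
F_eff = 1338 * 0.9744
F_eff = 1303.7071


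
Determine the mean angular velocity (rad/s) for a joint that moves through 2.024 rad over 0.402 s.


omega = delta_theta / delta_t
omega = 2.024 / 0.402
omega = 5.0348


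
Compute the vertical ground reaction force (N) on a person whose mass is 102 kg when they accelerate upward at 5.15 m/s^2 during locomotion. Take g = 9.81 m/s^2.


GRF = m * (g + a)
GRF = 102 * (9.81 + 5.15)
GRF = 102 * 14.9600
GRF = 1525.9200


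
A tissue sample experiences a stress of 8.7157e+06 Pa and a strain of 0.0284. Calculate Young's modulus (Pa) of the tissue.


E = stress / strain
E = 8.7157e+06 / 0.0284
E = 3.0689e+08


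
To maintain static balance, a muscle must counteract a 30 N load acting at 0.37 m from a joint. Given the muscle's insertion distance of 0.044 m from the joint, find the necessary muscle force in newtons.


F_muscle = W * d_load / d_muscle
F_muscle = 30 * 0.37 / 0.044
Numerator = 11.1000
F_muscle = 252.2727


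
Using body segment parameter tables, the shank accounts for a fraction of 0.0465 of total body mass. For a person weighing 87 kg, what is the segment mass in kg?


m_segment = body_mass * fraction
m_segment = 87 * 0.0465
m_segment = 4.0455


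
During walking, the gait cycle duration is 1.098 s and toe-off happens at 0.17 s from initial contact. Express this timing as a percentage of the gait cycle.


pct = (event_time / cycle_time) * 100
pct = (0.17 / 1.098) * 100
ratio = 0.1548
pct = 15.4827


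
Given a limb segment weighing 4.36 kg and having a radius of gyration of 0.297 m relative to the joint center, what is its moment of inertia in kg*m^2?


I = m * k^2
I = 4.36 * 0.297^2
k^2 = 0.0882
I = 0.3846


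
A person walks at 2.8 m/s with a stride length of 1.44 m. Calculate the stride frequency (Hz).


f = v / stride_length
f = 2.8 / 1.44
f = 1.9444


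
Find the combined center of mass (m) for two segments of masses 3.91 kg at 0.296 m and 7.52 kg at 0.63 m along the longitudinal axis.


COM = (m1*x1 + m2*x2) / (m1 + m2)
COM = (3.91*0.296 + 7.52*0.63) / (3.91 + 7.52)
Numerator = 5.8950
Denominator = 11.4300
COM = 0.5157


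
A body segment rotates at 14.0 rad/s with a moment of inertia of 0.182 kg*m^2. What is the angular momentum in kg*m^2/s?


L = I * omega
L = 0.182 * 14.0
L = 2.5480


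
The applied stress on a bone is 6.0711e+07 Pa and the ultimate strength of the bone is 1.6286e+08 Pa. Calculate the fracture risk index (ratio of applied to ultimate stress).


FRI = applied / ultimate
FRI = 6.0711e+07 / 1.6286e+08
FRI = 0.3728


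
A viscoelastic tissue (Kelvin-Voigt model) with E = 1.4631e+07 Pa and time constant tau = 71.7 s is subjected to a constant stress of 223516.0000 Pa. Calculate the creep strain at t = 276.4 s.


epsilon(t) = (sigma/E) * (1 - exp(-t/tau))
sigma/E = 223516.0000 / 1.4631e+07 = 0.0153
exp(-t/tau) = exp(-276.4 / 71.7) = 0.0212
epsilon = 0.0153 * (1 - 0.0212)
epsilon = 0.0150


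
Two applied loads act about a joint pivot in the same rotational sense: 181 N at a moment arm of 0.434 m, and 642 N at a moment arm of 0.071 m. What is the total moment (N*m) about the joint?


M = F1 * d1 + F2 * d2
M = 181 * 0.434 + 642 * 0.071
M = 78.5540 + 45.5820
M = 124.1360


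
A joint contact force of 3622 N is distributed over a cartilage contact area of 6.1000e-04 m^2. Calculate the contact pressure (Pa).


P = F / A
P = 3622 / 6.1000e-04
P = 5.9377e+06


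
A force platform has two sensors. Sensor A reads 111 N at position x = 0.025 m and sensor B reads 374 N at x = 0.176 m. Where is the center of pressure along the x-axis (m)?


COP_x = (F1*x1 + F2*x2) / (F1 + F2)
COP_x = (111*0.025 + 374*0.176) / (111 + 374)
Numerator = 68.5990
Denominator = 485
COP_x = 0.1414


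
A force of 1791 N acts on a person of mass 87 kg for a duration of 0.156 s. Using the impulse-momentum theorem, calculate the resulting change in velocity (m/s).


J = F * dt = 1791 * 0.156 = 279.3960 N*s
delta_v = J / m
delta_v = 279.3960 / 87
delta_v = 3.2114


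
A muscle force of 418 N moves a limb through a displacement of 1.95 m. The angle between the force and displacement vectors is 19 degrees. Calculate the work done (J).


W = F * d * cos(theta)
theta = 19 deg = 0.3316 rad
cos(theta) = 0.9455
W = 418 * 1.95 * 0.9455
W = 770.6922


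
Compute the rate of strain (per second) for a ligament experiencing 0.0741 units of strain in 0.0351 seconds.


strain_rate = delta_strain / delta_t
strain_rate = 0.0741 / 0.0351
strain_rate = 2.1111


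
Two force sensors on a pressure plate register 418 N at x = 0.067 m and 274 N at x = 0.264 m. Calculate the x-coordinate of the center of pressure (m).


COP_x = (F1*x1 + F2*x2) / (F1 + F2)
COP_x = (418*0.067 + 274*0.264) / (418 + 274)
Numerator = 100.3420
Denominator = 692
COP_x = 0.1450


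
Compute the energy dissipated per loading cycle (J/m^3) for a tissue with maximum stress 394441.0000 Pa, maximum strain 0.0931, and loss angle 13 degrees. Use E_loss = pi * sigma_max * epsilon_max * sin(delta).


E_loss = pi * sigma_max * epsilon_max * sin(delta)
delta = 13 deg = 0.2269 rad
sin(delta) = 0.2250
E_loss = pi * 394441.0000 * 0.0931 * 0.2250
E_loss = 25951.9286


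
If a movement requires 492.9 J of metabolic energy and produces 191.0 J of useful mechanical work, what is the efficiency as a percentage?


eta = (W_mech / E_meta) * 100
eta = (191.0 / 492.9) * 100
ratio = 0.3875
eta = 38.7503


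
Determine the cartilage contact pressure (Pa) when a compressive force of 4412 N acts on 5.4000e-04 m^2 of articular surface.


P = F / A
P = 4412 / 5.4000e-04
P = 8.1704e+06


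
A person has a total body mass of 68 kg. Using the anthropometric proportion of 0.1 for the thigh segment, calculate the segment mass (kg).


m_segment = body_mass * fraction
m_segment = 68 * 0.1
m_segment = 6.8000


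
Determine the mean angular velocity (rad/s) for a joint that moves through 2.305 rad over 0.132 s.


omega = delta_theta / delta_t
omega = 2.305 / 0.132
omega = 17.4621


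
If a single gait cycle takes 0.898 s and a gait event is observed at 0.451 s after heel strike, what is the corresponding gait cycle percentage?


pct = (event_time / cycle_time) * 100
pct = (0.451 / 0.898) * 100
ratio = 0.5022
pct = 50.2227


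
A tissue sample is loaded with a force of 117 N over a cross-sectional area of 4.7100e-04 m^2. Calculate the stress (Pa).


stress = F / A
stress = 117 / 4.7100e-04
stress = 248407.6433


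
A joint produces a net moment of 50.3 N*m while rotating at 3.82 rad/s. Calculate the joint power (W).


P = M * omega
P = 50.3 * 3.82
P = 192.1460


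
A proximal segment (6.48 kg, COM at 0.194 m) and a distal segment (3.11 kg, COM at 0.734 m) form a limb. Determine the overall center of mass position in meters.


COM = (m1*x1 + m2*x2) / (m1 + m2)
COM = (6.48*0.194 + 3.11*0.734) / (6.48 + 3.11)
Numerator = 3.5399
Denominator = 9.5900
COM = 0.3691


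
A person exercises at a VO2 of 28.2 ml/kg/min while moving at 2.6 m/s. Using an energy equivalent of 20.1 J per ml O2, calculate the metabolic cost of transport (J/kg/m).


Power per kg = VO2 * 20.1 / 60
Power per kg = 28.2 * 20.1 / 60 = 9.4470 W/kg
Cost = power_per_kg / speed
Cost = 9.4470 / 2.6
Cost = 3.6335


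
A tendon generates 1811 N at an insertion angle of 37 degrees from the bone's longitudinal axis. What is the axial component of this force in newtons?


F_eff = F_tendon * cos(theta)
theta = 37 deg = 0.6458 rad
cos(theta) = 0.7986
F_eff = 1811 * 0.7986
F_eff = 1446.3289


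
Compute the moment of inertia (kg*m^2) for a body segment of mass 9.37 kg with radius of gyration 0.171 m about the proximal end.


I = m * k^2
I = 9.37 * 0.171^2
k^2 = 0.0292
I = 0.2740


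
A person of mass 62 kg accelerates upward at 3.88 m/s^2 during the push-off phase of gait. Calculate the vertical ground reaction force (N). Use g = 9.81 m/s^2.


GRF = m * (g + a)
GRF = 62 * (9.81 + 3.88)
GRF = 62 * 13.6900
GRF = 848.7800


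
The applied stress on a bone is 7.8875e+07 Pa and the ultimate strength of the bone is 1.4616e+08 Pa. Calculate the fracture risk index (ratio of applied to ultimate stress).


FRI = applied / ultimate
FRI = 7.8875e+07 / 1.4616e+08
FRI = 0.5396


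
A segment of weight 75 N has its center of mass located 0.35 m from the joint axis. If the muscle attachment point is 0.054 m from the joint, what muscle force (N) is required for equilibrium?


F_muscle = W * d_load / d_muscle
F_muscle = 75 * 0.35 / 0.054
Numerator = 26.2500
F_muscle = 486.1111


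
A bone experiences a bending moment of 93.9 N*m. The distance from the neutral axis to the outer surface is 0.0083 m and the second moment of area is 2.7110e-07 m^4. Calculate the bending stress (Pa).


sigma = M * c / I
sigma = 93.9 * 0.0083 / 2.7110e-07
M * c = 0.7794
sigma = 2.8748e+06


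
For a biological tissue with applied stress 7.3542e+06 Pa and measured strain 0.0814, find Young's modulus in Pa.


E = stress / strain
E = 7.3542e+06 / 0.0814
E = 9.0346e+07


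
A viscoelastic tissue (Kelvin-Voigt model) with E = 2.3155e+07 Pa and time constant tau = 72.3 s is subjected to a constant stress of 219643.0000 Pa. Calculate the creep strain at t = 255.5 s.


epsilon(t) = (sigma/E) * (1 - exp(-t/tau))
sigma/E = 219643.0000 / 2.3155e+07 = 0.0095
exp(-t/tau) = exp(-255.5 / 72.3) = 0.0292
epsilon = 0.0095 * (1 - 0.0292)
epsilon = 0.0092


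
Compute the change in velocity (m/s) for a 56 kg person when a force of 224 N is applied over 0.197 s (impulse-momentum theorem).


J = F * dt = 224 * 0.197 = 44.1280 N*s
delta_v = J / m
delta_v = 44.1280 / 56
delta_v = 0.7880


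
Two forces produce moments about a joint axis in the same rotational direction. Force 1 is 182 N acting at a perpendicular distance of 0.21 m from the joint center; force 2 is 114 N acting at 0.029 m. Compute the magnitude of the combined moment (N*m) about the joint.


M = F1 * d1 + F2 * d2
M = 182 * 0.21 + 114 * 0.029
M = 38.2200 + 3.3060
M = 41.5260
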